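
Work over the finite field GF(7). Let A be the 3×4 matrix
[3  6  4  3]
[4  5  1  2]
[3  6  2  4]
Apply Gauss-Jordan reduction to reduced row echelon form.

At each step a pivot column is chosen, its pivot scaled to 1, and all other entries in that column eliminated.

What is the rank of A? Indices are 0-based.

step 1: normalize row 0 (÷3) = (1, 2, 6, 1)
  row 1: subtract 4×row0 = (0, 4, 5, 5)
  row 2: subtract 3×row0 = (0, 0, 5, 1)
step 2: normalize row 1 (÷4) = (0, 1, 3, 3)
  row 0: subtract 2×row1 = (1, 0, 0, 2)
step 3: normalize row 2 (÷5) = (0, 0, 1, 3)
  row 1: subtract 3×row2 = (0, 1, 0, 1)

rank = 3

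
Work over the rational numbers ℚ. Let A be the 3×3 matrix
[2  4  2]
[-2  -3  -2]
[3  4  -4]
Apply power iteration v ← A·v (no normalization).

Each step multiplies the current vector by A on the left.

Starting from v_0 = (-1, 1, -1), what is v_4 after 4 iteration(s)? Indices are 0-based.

v_4 = (168, -125, -212)

v_0 = (-1, 1, -1).
v_1 = A·v_0 = (0, 1, 5).
v_2 = A·v_1 = (14, -13, -16).
v_3 = A·v_2 = (-56, 43, 54).
v_4 = A·v_3 = (168, -125, -212).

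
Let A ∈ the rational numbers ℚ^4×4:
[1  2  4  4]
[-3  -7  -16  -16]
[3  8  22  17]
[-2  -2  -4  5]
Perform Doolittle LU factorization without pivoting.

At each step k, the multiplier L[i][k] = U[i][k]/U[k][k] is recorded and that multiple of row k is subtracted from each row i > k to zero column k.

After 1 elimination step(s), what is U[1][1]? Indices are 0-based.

k=0: U[0][0]=1
  eliminate (1,0): mult=-3, new row 1: (0, -1, -4, -4); set L[1][0]=-3
  eliminate (2,0): mult=3, new row 2: (0, 2, 10, 5); set L[2][0]=3
  eliminate (3,0): mult=-2, new row 3: (0, 2, 4, 13); set L[3][0]=-2

U[1][1] = -1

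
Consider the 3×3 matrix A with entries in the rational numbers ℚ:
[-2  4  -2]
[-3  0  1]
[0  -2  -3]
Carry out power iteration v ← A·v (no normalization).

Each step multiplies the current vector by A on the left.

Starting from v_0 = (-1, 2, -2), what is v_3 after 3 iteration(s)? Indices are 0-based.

v_3 = (-88, 76, 104)

v_0 = (-1, 2, -2).
v_1 = A·v_0 = (14, 1, 2).
v_2 = A·v_1 = (-28, -40, -8).
v_3 = A·v_2 = (-88, 76, 104).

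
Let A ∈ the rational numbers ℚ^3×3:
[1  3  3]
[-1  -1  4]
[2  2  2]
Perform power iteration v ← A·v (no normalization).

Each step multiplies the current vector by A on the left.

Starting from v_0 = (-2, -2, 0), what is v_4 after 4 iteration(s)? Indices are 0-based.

v_0 = (-2, -2, 0).
v_1 = A·v_0 = (-8, 4, -8).
v_2 = A·v_1 = (-20, -28, -24).
v_3 = A·v_2 = (-176, -48, -144).
v_4 = A·v_3 = (-752, -352, -736).

v_4 = (-752, -352, -736)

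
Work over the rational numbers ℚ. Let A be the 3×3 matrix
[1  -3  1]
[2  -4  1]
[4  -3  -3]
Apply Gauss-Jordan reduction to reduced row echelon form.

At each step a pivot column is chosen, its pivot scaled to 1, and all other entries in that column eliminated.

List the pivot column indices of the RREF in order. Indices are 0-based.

[1] R0 /= 1  ⇒  (1, -3, 1)
     R1 -= 2·R0  ⇒  (0, 2, -1)
     R2 -= 4·R0  ⇒  (0, 9, -7)
[2] R1 /= 2  ⇒  (0, 1, -1/2)
     R0 -= -3·R1  ⇒  (1, 0, -1/2)
     R2 -= 9·R1  ⇒  (0, 0, -5/2)
[3] R2 /= -5/2  ⇒  (0, 0, 1)
     R0 -= -1/2·R2  ⇒  (1, 0, 0)
     R1 -= -1/2·R2  ⇒  (0, 1, 0)

pivot columns: 0, 1, 2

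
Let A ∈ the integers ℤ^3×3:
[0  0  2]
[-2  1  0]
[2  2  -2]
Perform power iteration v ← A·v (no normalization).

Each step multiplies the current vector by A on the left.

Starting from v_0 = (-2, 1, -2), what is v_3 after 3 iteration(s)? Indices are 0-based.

v_0 = (-2, 1, -2).
v_1 = A·v_0 = (-4, 5, 2).
v_2 = A·v_1 = (4, 13, -2).
v_3 = A·v_2 = (-4, 5, 38).

v_3 = (-4, 5, 38)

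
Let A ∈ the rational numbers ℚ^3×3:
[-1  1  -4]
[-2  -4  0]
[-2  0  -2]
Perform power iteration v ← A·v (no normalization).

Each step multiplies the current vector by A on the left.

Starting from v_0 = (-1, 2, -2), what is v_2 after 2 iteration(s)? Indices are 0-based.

v_2 = (-41, 2, -34)

v_0 = (-1, 2, -2).
v_1 = A·v_0 = (11, -6, 6).
v_2 = A·v_1 = (-41, 2, -34).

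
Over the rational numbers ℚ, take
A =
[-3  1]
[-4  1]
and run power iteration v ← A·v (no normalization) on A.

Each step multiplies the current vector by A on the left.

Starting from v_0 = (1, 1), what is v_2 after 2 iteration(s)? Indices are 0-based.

v_2 = (3, 5)

v_0 = (1, 1).
v_1 = A·v_0 = (-2, -3).
v_2 = A·v_1 = (3, 5).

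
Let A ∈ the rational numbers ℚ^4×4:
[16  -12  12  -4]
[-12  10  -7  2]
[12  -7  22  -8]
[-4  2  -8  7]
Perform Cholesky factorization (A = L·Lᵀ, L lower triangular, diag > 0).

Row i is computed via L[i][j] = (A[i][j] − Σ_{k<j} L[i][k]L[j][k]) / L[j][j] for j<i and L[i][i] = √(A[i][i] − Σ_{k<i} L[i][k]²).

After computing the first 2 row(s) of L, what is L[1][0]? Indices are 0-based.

Step 1: L[0][0] = √(16) = 4.
  L[1][0] = (-12) / L[0][0] = -3.
Step 2: L[1][1] = √(1) = 1.

L[1][0] = -3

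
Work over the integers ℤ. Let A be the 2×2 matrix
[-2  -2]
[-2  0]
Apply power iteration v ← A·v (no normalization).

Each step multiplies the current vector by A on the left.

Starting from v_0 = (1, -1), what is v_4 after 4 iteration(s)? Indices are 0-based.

v_0 = (1, -1).
v_1 = A·v_0 = (0, -2).
v_2 = A·v_1 = (4, 0).
v_3 = A·v_2 = (-8, -8).
v_4 = A·v_3 = (32, 16).

v_4 = (32, 16)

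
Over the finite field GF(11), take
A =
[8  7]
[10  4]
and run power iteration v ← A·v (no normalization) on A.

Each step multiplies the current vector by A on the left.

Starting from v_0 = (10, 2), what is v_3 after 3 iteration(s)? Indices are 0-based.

v_3 = (9, 9)

v_0 = (10, 2).
v_1 = A·v_0 = (6, 9).
v_2 = A·v_1 = (1, 8).
v_3 = A·v_2 = (9, 9).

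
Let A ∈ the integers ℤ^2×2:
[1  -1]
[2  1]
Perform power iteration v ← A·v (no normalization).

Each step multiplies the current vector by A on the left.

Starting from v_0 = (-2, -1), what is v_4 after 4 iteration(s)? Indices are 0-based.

v_0 = (-2, -1).
v_1 = A·v_0 = (-1, -5).
v_2 = A·v_1 = (4, -7).
v_3 = A·v_2 = (11, 1).
v_4 = A·v_3 = (10, 23).

v_4 = (10, 23)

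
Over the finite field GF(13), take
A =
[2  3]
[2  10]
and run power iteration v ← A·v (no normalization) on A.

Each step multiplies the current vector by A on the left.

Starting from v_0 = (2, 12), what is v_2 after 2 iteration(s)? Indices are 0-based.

v_0 = (2, 12).
v_1 = A·v_0 = (1, 7).
v_2 = A·v_1 = (10, 7).

v_2 = (10, 7)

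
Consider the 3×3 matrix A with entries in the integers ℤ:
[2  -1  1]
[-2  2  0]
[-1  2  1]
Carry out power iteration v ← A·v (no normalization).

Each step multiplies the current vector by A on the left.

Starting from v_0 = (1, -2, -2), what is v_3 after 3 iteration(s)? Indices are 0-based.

v_0 = (1, -2, -2).
v_1 = A·v_0 = (2, -6, -7).
v_2 = A·v_1 = (3, -16, -21).
v_3 = A·v_2 = (1, -38, -56).

v_3 = (1, -38, -56)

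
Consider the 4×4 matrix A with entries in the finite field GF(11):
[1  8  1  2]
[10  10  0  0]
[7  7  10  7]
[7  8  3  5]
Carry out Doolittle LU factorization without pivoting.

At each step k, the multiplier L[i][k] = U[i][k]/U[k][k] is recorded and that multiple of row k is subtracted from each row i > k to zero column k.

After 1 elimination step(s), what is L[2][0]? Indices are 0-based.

L[2][0] = 7

Step 1: pivot at (0,0) is 1.
  row1 ← row1 − (10)·row0  ⇒  L[1][0]=10, U row1=(0, 7, 1, 2)
  row2 ← row2 − (7)·row0  ⇒  L[2][0]=7, U row2=(0, 6, 3, 4)
  row3 ← row3 − (7)·row0  ⇒  L[3][0]=7, U row3=(0, 7, 7, 2)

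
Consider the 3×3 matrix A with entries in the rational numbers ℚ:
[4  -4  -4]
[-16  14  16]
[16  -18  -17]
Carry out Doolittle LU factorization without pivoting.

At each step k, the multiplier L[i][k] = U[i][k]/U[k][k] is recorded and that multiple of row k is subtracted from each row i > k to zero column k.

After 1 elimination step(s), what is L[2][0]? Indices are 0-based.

L[2][0] = 4

Step 1: pivot at (0,0) is 4.
  row1 ← row1 − (-4)·row0  ⇒  L[1][0]=-4, U row1=(0, -2, 0)
  row2 ← row2 − (4)·row0  ⇒  L[2][0]=4, U row2=(0, -2, -1)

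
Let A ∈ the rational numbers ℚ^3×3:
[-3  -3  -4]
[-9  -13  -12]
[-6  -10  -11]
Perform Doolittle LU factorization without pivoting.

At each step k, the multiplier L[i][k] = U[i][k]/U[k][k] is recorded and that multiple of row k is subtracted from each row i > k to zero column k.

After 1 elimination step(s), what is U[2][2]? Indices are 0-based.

Step 1: pivot at (0,0) is -3.
  row1 ← row1 − (3)·row0  ⇒  L[1][0]=3, U row1=(0, -4, 0)
  row2 ← row2 − (2)·row0  ⇒  L[2][0]=2, U row2=(0, -4, -3)

U[2][2] = -3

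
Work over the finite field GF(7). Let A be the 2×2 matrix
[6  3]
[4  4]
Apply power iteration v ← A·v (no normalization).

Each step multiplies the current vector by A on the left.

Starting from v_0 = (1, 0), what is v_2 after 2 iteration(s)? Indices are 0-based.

v_2 = (6, 5)

v_0 = (1, 0).
v_1 = A·v_0 = (6, 4).
v_2 = A·v_1 = (6, 5).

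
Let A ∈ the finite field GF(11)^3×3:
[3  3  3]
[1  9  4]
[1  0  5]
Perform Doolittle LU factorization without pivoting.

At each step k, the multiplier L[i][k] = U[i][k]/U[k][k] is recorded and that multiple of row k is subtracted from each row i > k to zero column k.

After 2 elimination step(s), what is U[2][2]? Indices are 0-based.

Step 1: pivot at (0,0) is 3.
  row1 ← row1 − (4)·row0  ⇒  L[1][0]=4, U row1=(0, 8, 3)
  row2 ← row2 − (4)·row0  ⇒  L[2][0]=4, U row2=(0, 10, 4)
Step 2: pivot at (1,1) is 8.
  row2 ← row2 − (4)·row1  ⇒  L[2][1]=4, U row2=(0, 0, 3)

U[2][2] = 3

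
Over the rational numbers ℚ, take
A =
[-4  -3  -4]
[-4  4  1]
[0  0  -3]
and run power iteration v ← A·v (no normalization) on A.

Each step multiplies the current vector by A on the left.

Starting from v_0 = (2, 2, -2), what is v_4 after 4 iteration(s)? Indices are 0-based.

v_4 = (-282, 310, -162)

v_0 = (2, 2, -2).
v_1 = A·v_0 = (-6, -2, 6).
v_2 = A·v_1 = (6, 22, -18).
v_3 = A·v_2 = (-18, 46, 54).
v_4 = A·v_3 = (-282, 310, -162).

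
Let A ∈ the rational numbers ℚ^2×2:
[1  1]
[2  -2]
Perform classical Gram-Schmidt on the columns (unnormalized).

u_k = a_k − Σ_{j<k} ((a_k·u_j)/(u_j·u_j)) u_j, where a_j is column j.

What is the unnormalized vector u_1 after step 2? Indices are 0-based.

u_1 = (8/5, -4/5)

Step 1: u_0 = a_0 = (1, 2).
Step 2: u_1 = a_1 − (-3/5)·u_0 = (8/5, -4/5).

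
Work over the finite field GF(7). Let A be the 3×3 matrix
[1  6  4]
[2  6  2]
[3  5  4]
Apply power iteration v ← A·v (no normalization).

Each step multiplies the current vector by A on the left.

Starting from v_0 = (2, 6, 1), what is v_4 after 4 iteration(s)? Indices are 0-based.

v_4 = (3, 0, 1)

v_0 = (2, 6, 1).
v_1 = A·v_0 = (0, 0, 5).
v_2 = A·v_1 = (6, 3, 6).
v_3 = A·v_2 = (6, 0, 1).
v_4 = A·v_3 = (3, 0, 1).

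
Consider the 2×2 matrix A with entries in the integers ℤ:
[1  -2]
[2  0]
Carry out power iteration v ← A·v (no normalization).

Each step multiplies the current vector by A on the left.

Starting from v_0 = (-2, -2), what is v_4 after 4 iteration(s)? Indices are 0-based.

v_4 = (-38, 4)

v_0 = (-2, -2).
v_1 = A·v_0 = (2, -4).
v_2 = A·v_1 = (10, 4).
v_3 = A·v_2 = (2, 20).
v_4 = A·v_3 = (-38, 4).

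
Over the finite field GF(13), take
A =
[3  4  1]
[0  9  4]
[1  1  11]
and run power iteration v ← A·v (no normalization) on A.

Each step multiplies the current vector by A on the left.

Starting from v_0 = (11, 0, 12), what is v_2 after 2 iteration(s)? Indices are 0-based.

v_0 = (11, 0, 12).
v_1 = A·v_0 = (6, 9, 0).
v_2 = A·v_1 = (2, 3, 2).

v_2 = (2, 3, 2)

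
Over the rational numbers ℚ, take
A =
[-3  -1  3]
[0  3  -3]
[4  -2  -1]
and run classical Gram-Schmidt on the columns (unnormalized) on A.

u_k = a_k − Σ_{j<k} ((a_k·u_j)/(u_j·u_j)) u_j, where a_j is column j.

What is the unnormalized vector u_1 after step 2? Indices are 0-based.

u_1 = (-8/5, 3, -6/5)

Step 1: u_0 = a_0 = (-3, 0, 4).
Step 2: u_1 = a_1 − (-1/5)·u_0 = (-8/5, 3, -6/5).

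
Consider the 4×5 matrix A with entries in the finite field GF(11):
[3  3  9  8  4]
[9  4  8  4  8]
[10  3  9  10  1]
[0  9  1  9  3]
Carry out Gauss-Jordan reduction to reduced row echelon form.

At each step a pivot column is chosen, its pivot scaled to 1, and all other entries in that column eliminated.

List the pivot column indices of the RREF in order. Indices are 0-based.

pivot columns: 0, 1, 2, 3

[1] R0 /= 3  ⇒  (1, 1, 3, 10, 5)
     R1 -= 9·R0  ⇒  (0, 6, 3, 2, 7)
     R2 -= 10·R0  ⇒  (0, 4, 1, 9, 6)
[2] R1 /= 6  ⇒  (0, 1, 6, 4, 3)
     R0 -= 1·R1  ⇒  (1, 0, 8, 6, 2)
     R2 -= 4·R1  ⇒  (0, 0, 10, 4, 5)
     R3 -= 9·R1  ⇒  (0, 0, 2, 6, 9)
[3] R2 /= 10  ⇒  (0, 0, 1, 7, 6)
     R0 -= 8·R2  ⇒  (1, 0, 0, 5, 9)
     R1 -= 6·R2  ⇒  (0, 1, 0, 6, 0)
     R3 -= 2·R2  ⇒  (0, 0, 0, 3, 8)
[4] R3 /= 3  ⇒  (0, 0, 0, 1, 10)
     R0 -= 5·R3  ⇒  (1, 0, 0, 0, 3)
     R1 -= 6·R3  ⇒  (0, 1, 0, 0, 6)
     R2 -= 7·R3  ⇒  (0, 0, 1, 0, 2)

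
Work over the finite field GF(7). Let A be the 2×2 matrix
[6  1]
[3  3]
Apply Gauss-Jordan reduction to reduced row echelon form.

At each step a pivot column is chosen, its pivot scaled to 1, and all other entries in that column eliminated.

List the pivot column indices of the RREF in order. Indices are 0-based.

pivot(0,0)=6: scale R0 → (1, 6)
  clear (1,0): R1 −= (3)R0 → (0, 6)
pivot(1,1)=6: scale R1 → (0, 1)
  clear (0,1): R0 −= (6)R1 → (1, 0)

pivot columns: 0, 1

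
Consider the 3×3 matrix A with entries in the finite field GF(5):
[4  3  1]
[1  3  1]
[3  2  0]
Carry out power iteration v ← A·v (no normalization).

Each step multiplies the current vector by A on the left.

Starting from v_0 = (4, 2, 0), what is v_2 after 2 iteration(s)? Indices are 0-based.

v_0 = (4, 2, 0).
v_1 = A·v_0 = (2, 0, 1).
v_2 = A·v_1 = (4, 3, 1).

v_2 = (4, 3, 1)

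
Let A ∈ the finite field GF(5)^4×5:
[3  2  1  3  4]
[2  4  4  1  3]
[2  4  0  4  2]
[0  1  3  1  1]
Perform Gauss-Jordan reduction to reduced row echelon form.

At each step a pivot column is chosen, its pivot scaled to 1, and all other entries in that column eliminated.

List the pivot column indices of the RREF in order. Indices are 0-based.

pivot columns: 0, 1, 2, 3

[1] R0 /= 3  ⇒  (1, 4, 2, 1, 3)
     R1 -= 2·R0  ⇒  (0, 1, 0, 4, 2)
     R2 -= 2·R0  ⇒  (0, 1, 1, 2, 1)
[2] R1 /= 1  ⇒  (0, 1, 0, 4, 2)
     R0 -= 4·R1  ⇒  (1, 0, 2, 0, 0)
     R2 -= 1·R1  ⇒  (0, 0, 1, 3, 4)
     R3 -= 1·R1  ⇒  (0, 0, 3, 2, 4)
[3] R2 /= 1  ⇒  (0, 0, 1, 3, 4)
     R0 -= 2·R2  ⇒  (1, 0, 0, 4, 2)
     R3 -= 3·R2  ⇒  (0, 0, 0, 3, 2)
[4] R3 /= 3  ⇒  (0, 0, 0, 1, 4)
     R0 -= 4·R3  ⇒  (1, 0, 0, 0, 1)
     R1 -= 4·R3  ⇒  (0, 1, 0, 0, 1)
     R2 -= 3·R3  ⇒  (0, 0, 1, 0, 2)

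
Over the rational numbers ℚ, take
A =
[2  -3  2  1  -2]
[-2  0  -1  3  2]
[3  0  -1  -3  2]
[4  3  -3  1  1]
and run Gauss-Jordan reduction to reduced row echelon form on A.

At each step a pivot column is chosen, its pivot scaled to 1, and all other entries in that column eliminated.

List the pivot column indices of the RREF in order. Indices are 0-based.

step 1: normalize row 0 (÷2) = (1, -3/2, 1, 1/2, -1)
  row 1: subtract -2×row0 = (0, -3, 1, 4, 0)
  row 2: subtract 3×row0 = (0, 9/2, -4, -9/2, 5)
  row 3: subtract 4×row0 = (0, 9, -7, -1, 5)
step 2: normalize row 1 (÷-3) = (0, 1, -1/3, -4/3, 0)
  row 0: subtract -3/2×row1 = (1, 0, 1/2, -3/2, -1)
  row 2: subtract 9/2×row1 = (0, 0, -5/2, 3/2, 5)
  row 3: subtract 9×row1 = (0, 0, -4, 11, 5)
step 3: normalize row 2 (÷-5/2) = (0, 0, 1, -3/5, -2)
  row 0: subtract 1/2×row2 = (1, 0, 0, -6/5, 0)
  row 1: subtract -1/3×row2 = (0, 1, 0, -23/15, -2/3)
  row 3: subtract -4×row2 = (0, 0, 0, 43/5, -3)
step 4: normalize row 3 (÷43/5) = (0, 0, 0, 1, -15/43)
  row 0: subtract -6/5×row3 = (1, 0, 0, 0, -18/43)
  row 1: subtract -23/15×row3 = (0, 1, 0, 0, -155/129)
  row 2: subtract -3/5×row3 = (0, 0, 1, 0, -95/43)

pivot columns: 0, 1, 2, 3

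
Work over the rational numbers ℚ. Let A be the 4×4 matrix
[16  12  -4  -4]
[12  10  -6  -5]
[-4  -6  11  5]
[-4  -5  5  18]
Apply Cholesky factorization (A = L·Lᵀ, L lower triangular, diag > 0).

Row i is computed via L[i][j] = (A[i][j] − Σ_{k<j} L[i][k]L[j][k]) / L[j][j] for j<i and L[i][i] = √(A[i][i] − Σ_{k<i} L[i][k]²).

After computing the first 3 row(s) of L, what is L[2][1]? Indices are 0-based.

Step 1: L[0][0] = √(16) = 4.
  L[1][0] = (12) / L[0][0] = 3.
Step 2: L[1][1] = √(1) = 1.
  L[2][0] = (-4) / L[0][0] = -1.
  L[2][1] = (-3) / L[1][1] = -3.
Step 3: L[2][2] = √(1) = 1.

L[2][1] = -3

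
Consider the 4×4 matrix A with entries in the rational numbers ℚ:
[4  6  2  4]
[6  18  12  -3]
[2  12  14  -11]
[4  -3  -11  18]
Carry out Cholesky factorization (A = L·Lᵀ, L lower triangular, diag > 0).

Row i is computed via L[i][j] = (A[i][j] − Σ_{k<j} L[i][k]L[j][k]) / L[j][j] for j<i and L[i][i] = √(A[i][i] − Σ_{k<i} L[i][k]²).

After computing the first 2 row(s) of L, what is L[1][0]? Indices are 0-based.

Step 1: L[0][0] = √(4) = 2.
  L[1][0] = (6) / L[0][0] = 3.
Step 2: L[1][1] = √(9) = 3.

L[1][0] = 3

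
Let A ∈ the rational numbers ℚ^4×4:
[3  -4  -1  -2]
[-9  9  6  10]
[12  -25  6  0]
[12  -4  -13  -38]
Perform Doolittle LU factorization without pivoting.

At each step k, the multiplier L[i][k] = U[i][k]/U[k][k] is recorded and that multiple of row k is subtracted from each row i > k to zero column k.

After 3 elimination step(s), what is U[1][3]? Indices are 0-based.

U[1][3] = 4

Step 1: pivot at (0,0) is 3.
  row1 ← row1 − (-3)·row0  ⇒  L[1][0]=-3, U row1=(0, -3, 3, 4)
  row2 ← row2 − (4)·row0  ⇒  L[2][0]=4, U row2=(0, -9, 10, 8)
  row3 ← row3 − (4)·row0  ⇒  L[3][0]=4, U row3=(0, 12, -9, -30)
Step 2: pivot at (1,1) is -3.
  row2 ← row2 − (3)·row1  ⇒  L[2][1]=3, U row2=(0, 0, 1, -4)
  row3 ← row3 − (-4)·row1  ⇒  L[3][1]=-4, U row3=(0, 0, 3, -14)
Step 3: pivot at (2,2) is 1.
  row3 ← row3 − (3)·row2  ⇒  L[3][2]=3, U row3=(0, 0, 0, -2)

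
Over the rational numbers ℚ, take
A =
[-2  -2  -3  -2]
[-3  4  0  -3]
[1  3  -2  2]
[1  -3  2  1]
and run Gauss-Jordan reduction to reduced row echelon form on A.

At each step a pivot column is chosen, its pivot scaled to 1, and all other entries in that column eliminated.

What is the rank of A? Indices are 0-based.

rank = 4

pivot(0,0)=-2: scale R0 → (1, 1, 3/2, 1)
  clear (1,0): R1 −= (-3)R0 → (0, 7, 9/2, 0)
  clear (2,0): R2 −= (1)R0 → (0, 2, -7/2, 1)
  clear (3,0): R3 −= (1)R0 → (0, -4, 1/2, 0)
pivot(1,1)=7: scale R1 → (0, 1, 9/14, 0)
  clear (0,1): R0 −= (1)R1 → (1, 0, 6/7, 1)
  clear (2,1): R2 −= (2)R1 → (0, 0, -67/14, 1)
  clear (3,1): R3 −= (-4)R1 → (0, 0, 43/14, 0)
pivot(2,2)=-67/14: scale R2 → (0, 0, 1, -14/67)
  clear (0,2): R0 −= (6/7)R2 → (1, 0, 0, 79/67)
  clear (1,2): R1 −= (9/14)R2 → (0, 1, 0, 9/67)
  clear (3,2): R3 −= (43/14)R2 → (0, 0, 0, 43/67)
pivot(3,3)=43/67: scale R3 → (0, 0, 0, 1)
  clear (0,3): R0 −= (79/67)R3 → (1, 0, 0, 0)
  clear (1,3): R1 −= (9/67)R3 → (0, 1, 0, 0)
  clear (2,3): R2 −= (-14/67)R3 → (0, 0, 1, 0)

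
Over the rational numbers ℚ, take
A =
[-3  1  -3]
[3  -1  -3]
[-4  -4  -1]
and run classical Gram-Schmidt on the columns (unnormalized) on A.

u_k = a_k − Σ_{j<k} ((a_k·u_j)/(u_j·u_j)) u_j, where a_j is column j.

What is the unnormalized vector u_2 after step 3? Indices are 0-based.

u_2 = (-3, -3, 0)

Step 1: u_0 = a_0 = (-3, 3, -4).
Step 2: u_1 = a_1 − (5/17)·u_0 = (32/17, -32/17, -48/17).
Step 3: u_2 = a_2 − (2/17)·u_0 − (3/16)·u_1 = (-3, -3, 0).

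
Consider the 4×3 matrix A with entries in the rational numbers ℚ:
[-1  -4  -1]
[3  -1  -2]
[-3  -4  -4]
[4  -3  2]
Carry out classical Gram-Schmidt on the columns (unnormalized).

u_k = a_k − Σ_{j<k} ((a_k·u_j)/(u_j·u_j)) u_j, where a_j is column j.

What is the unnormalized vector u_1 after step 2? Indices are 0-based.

u_1 = (-139/35, -38/35, -137/35, -109/35)

Step 1: u_0 = a_0 = (-1, 3, -3, 4).
Step 2: u_1 = a_1 − (1/35)·u_0 = (-139/35, -38/35, -137/35, -109/35).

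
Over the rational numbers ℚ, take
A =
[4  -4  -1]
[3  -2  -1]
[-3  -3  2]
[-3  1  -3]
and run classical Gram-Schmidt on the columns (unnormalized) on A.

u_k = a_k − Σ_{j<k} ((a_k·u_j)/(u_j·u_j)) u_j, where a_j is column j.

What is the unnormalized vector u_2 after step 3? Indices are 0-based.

u_2 = (-567/517, -458/517, 985/1034, -3413/1034)

Step 1: u_0 = a_0 = (4, 3, -3, -3).
Step 2: u_1 = a_1 − (-16/43)·u_0 = (-108/43, -38/43, -177/43, -5/43).
Step 3: u_2 = a_2 − (-4/43)·u_0 − (-193/1034)·u_1 = (-567/517, -458/517, 985/1034, -3413/1034).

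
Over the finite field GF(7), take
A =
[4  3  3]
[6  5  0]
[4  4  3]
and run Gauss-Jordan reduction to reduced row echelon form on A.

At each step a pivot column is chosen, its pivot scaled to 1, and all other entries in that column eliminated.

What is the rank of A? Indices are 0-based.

rank = 3

step 1: normalize row 0 (÷4) = (1, 6, 6)
  row 1: subtract 6×row0 = (0, 4, 6)
  row 2: subtract 4×row0 = (0, 1, 0)
step 2: normalize row 1 (÷4) = (0, 1, 5)
  row 0: subtract 6×row1 = (1, 0, 4)
  row 2: subtract 1×row1 = (0, 0, 2)
step 3: normalize row 2 (÷2) = (0, 0, 1)
  row 0: subtract 4×row2 = (1, 0, 0)
  row 1: subtract 5×row2 = (0, 1, 0)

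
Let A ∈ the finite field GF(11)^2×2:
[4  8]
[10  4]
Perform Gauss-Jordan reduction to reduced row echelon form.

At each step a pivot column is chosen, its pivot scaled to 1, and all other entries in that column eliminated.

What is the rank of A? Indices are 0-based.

[1] R0 /= 4  ⇒  (1, 2)
     R1 -= 10·R0  ⇒  (0, 6)
[2] R1 /= 6  ⇒  (0, 1)
     R0 -= 2·R1  ⇒  (1, 0)

rank = 2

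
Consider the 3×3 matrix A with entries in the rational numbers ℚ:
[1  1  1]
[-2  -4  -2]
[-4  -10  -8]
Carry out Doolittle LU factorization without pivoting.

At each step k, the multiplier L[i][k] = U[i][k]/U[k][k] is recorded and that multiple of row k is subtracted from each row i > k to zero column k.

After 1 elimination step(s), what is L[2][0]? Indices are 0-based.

L[2][0] = -4

[col 0] pivot 1
  R1 -= -2*R0 → (0, -2, 0)  (L[1][0] := -2)
  R2 -= -4*R0 → (0, -6, -4)  (L[2][0] := -4)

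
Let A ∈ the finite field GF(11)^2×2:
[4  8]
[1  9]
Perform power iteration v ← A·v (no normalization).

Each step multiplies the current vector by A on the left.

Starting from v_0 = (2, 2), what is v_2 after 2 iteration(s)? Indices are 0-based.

v_2 = (3, 6)

v_0 = (2, 2).
v_1 = A·v_0 = (2, 9).
v_2 = A·v_1 = (3, 6).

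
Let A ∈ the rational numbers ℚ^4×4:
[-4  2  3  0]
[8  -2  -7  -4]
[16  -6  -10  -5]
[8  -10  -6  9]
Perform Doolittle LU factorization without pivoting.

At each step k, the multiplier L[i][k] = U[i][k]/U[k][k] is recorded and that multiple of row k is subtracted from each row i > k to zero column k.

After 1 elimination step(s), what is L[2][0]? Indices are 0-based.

L[2][0] = -4

[col 0] pivot -4
  R1 -= -2*R0 → (0, 2, -1, -4)  (L[1][0] := -2)
  R2 -= -4*R0 → (0, 2, 2, -5)  (L[2][0] := -4)
  R3 -= -2*R0 → (0, -6, 0, 9)  (L[3][0] := -2)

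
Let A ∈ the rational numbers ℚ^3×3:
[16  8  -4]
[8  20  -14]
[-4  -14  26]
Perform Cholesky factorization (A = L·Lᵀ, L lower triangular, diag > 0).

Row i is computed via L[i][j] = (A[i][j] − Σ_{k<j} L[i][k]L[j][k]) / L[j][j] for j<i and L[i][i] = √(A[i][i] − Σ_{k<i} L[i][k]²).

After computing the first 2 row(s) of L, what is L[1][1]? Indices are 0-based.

L[1][1] = 4

Step 1: L[0][0] = √(16) = 4.
  L[1][0] = (8) / L[0][0] = 2.
Step 2: L[1][1] = √(16) = 4.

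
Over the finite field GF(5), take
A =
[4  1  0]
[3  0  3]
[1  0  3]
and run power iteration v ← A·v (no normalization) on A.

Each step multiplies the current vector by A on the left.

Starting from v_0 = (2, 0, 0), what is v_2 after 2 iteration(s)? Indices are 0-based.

v_2 = (3, 0, 4)

v_0 = (2, 0, 0).
v_1 = A·v_0 = (3, 1, 2).
v_2 = A·v_1 = (3, 0, 4).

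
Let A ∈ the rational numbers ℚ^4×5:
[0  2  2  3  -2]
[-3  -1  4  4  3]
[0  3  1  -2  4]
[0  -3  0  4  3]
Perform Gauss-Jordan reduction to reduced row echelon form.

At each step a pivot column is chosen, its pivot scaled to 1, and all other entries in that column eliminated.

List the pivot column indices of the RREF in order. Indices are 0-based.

pivot columns: 0, 1, 2, 3

[1] R0 <-> R1
[1] R0 /= -3  ⇒  (1, 1/3, -4/3, -4/3, -1)
[2] R1 /= 2  ⇒  (0, 1, 1, 3/2, -1)
     R0 -= 1/3·R1  ⇒  (1, 0, -5/3, -11/6, -2/3)
     R2 -= 3·R1  ⇒  (0, 0, -2, -13/2, 7)
     R3 -= -3·R1  ⇒  (0, 0, 3, 17/2, 0)
[3] R2 /= -2  ⇒  (0, 0, 1, 13/4, -7/2)
     R0 -= -5/3·R2  ⇒  (1, 0, 0, 43/12, -13/2)
     R1 -= 1·R2  ⇒  (0, 1, 0, -7/4, 5/2)
     R3 -= 3·R2  ⇒  (0, 0, 0, -5/4, 21/2)
[4] R3 /= -5/4  ⇒  (0, 0, 0, 1, -42/5)
     R0 -= 43/12·R3  ⇒  (1, 0, 0, 0, 118/5)
     R1 -= -7/4·R3  ⇒  (0, 1, 0, 0, -61/5)
     R2 -= 13/4·R3  ⇒  (0, 0, 1, 0, 119/5)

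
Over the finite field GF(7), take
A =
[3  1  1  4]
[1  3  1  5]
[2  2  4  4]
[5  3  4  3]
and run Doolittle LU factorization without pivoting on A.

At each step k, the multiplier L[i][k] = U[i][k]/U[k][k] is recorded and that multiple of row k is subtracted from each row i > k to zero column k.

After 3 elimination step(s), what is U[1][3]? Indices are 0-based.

k=0: U[0][0]=3
  eliminate (1,0): mult=5, new row 1: (0, 5, 3, 6); set L[1][0]=5
  eliminate (2,0): mult=3, new row 2: (0, 6, 1, 6); set L[2][0]=3
  eliminate (3,0): mult=4, new row 3: (0, 6, 0, 1); set L[3][0]=4
k=1: U[1][1]=5
  eliminate (2,1): mult=4, new row 2: (0, 0, 3, 3); set L[2][1]=4
  eliminate (3,1): mult=4, new row 3: (0, 0, 2, 5); set L[3][1]=4
k=2: U[2][2]=3
  eliminate (3,2): mult=3, new row 3: (0, 0, 0, 3); set L[3][2]=3

U[1][3] = 6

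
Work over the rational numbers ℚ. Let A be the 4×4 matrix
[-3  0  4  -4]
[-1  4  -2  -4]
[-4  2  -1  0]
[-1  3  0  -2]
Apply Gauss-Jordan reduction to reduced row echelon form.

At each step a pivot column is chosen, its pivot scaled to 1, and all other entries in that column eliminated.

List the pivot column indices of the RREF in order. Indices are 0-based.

step 1: normalize row 0 (÷-3) = (1, 0, -4/3, 4/3)
  row 1: subtract -1×row0 = (0, 4, -10/3, -8/3)
  row 2: subtract -4×row0 = (0, 2, -19/3, 16/3)
  row 3: subtract -1×row0 = (0, 3, -4/3, -2/3)
step 2: normalize row 1 (÷4) = (0, 1, -5/6, -2/3)
  row 2: subtract 2×row1 = (0, 0, -14/3, 20/3)
  row 3: subtract 3×row1 = (0, 0, 7/6, 4/3)
step 3: normalize row 2 (÷-14/3) = (0, 0, 1, -10/7)
  row 0: subtract -4/3×row2 = (1, 0, 0, -4/7)
  row 1: subtract -5/6×row2 = (0, 1, 0, -13/7)
  row 3: subtract 7/6×row2 = (0, 0, 0, 3)
step 4: normalize row 3 (÷3) = (0, 0, 0, 1)
  row 0: subtract -4/7×row3 = (1, 0, 0, 0)
  row 1: subtract -13/7×row3 = (0, 1, 0, 0)
  row 2: subtract -10/7×row3 = (0, 0, 1, 0)

pivot columns: 0, 1, 2, 3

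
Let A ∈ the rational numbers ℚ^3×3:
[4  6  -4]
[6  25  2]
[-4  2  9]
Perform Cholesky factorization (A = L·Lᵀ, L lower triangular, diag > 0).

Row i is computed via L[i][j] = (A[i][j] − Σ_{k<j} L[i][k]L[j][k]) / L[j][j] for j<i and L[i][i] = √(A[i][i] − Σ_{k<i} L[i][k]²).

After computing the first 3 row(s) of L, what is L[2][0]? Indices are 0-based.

L[2][0] = -2

Step 1: L[0][0] = √(4) = 2.
  L[1][0] = (6) / L[0][0] = 3.
Step 2: L[1][1] = √(16) = 4.
  L[2][0] = (-4) / L[0][0] = -2.
  L[2][1] = (8) / L[1][1] = 2.
Step 3: L[2][2] = √(1) = 1.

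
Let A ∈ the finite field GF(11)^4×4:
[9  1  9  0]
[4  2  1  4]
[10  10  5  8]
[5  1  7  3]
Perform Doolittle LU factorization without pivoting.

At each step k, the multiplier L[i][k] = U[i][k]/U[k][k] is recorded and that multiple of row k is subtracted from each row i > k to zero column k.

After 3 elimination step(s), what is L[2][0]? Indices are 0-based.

[col 0] pivot 9
  R1 -= 9*R0 → (0, 4, 8, 4)  (L[1][0] := 9)
  R2 -= 6*R0 → (0, 4, 6, 8)  (L[2][0] := 6)
  R3 -= 3*R0 → (0, 9, 2, 3)  (L[3][0] := 3)
[col 1] pivot 4
  R2 -= 1*R1 → (0, 0, 9, 4)  (L[2][1] := 1)
  R3 -= 5*R1 → (0, 0, 6, 5)  (L[3][1] := 5)
[col 2] pivot 9
  R3 -= 8*R2 → (0, 0, 0, 6)  (L[3][2] := 8)

L[2][0] = 6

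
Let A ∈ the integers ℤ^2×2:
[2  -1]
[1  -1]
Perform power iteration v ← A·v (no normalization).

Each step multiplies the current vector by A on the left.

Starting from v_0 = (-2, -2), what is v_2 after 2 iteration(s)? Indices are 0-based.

v_2 = (-4, -2)

v_0 = (-2, -2).
v_1 = A·v_0 = (-2, 0).
v_2 = A·v_1 = (-4, -2).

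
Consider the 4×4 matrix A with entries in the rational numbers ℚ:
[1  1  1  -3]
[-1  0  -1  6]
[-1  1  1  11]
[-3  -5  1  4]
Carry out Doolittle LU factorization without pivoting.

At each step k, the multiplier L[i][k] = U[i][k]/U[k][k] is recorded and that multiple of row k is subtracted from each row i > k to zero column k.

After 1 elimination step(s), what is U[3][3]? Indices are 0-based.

k=0: U[0][0]=1
  eliminate (1,0): mult=-1, new row 1: (0, 1, 0, 3); set L[1][0]=-1
  eliminate (2,0): mult=-1, new row 2: (0, 2, 2, 8); set L[2][0]=-1
  eliminate (3,0): mult=-3, new row 3: (0, -2, 4, -5); set L[3][0]=-3

U[3][3] = -5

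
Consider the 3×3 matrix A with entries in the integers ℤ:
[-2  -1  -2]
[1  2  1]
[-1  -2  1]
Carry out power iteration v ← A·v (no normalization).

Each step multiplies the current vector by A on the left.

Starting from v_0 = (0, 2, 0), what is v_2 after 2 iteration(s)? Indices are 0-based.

v_0 = (0, 2, 0).
v_1 = A·v_0 = (-2, 4, -4).
v_2 = A·v_1 = (8, 2, -10).

v_2 = (8, 2, -10)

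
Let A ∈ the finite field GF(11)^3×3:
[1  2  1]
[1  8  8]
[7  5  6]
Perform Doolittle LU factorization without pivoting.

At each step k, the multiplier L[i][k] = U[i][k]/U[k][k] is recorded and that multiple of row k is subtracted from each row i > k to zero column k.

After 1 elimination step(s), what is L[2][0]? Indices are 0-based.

L[2][0] = 7

k=0: U[0][0]=1
  eliminate (1,0): mult=1, new row 1: (0, 6, 7); set L[1][0]=1
  eliminate (2,0): mult=7, new row 2: (0, 2, 10); set L[2][0]=7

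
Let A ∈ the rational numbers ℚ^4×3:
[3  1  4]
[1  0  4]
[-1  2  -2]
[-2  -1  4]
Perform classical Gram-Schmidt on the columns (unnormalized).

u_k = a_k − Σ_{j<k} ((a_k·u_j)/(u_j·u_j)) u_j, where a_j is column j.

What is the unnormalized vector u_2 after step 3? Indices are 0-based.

u_2 = (22/9, 28/9, 10/9, 14/3)

Step 1: u_0 = a_0 = (3, 1, -1, -2).
Step 2: u_1 = a_1 − (1/5)·u_0 = (2/5, -1/5, 11/5, -3/5).
Step 3: u_2 = a_2 − (2/3)·u_0 − (-10/9)·u_1 = (22/9, 28/9, 10/9, 14/3).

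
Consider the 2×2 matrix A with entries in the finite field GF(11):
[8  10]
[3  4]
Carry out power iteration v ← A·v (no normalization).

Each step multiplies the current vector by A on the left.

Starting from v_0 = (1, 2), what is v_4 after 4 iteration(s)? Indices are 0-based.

v_0 = (1, 2).
v_1 = A·v_0 = (6, 0).
v_2 = A·v_1 = (4, 7).
v_3 = A·v_2 = (3, 7).
v_4 = A·v_3 = (6, 4).

v_4 = (6, 4)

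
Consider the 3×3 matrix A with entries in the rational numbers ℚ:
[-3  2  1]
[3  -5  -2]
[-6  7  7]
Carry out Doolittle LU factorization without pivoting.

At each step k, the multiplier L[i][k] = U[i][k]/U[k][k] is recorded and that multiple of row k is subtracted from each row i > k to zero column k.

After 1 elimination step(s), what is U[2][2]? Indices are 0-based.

[col 0] pivot -3
  R1 -= -1*R0 → (0, -3, -1)  (L[1][0] := -1)
  R2 -= 2*R0 → (0, 3, 5)  (L[2][0] := 2)

U[2][2] = 5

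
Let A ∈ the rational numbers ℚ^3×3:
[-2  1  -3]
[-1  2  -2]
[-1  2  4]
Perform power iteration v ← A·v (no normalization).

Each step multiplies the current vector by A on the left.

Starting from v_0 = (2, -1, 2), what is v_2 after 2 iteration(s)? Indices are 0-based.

v_2 = (2, -13, 11)

v_0 = (2, -1, 2).
v_1 = A·v_0 = (-11, -8, 4).
v_2 = A·v_1 = (2, -13, 11).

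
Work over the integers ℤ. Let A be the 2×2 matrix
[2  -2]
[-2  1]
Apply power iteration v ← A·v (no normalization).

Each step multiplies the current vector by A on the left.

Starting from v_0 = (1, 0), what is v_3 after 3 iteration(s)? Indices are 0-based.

v_0 = (1, 0).
v_1 = A·v_0 = (2, -2).
v_2 = A·v_1 = (8, -6).
v_3 = A·v_2 = (28, -22).

v_3 = (28, -22)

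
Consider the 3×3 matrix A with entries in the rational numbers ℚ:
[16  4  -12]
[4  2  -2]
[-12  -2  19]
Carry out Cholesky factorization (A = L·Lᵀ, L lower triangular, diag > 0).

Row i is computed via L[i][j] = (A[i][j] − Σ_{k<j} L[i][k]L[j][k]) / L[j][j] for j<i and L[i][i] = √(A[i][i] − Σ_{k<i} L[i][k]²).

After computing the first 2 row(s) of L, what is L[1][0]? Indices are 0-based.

Step 1: L[0][0] = √(16) = 4.
  L[1][0] = (4) / L[0][0] = 1.
Step 2: L[1][1] = √(1) = 1.

L[1][0] = 1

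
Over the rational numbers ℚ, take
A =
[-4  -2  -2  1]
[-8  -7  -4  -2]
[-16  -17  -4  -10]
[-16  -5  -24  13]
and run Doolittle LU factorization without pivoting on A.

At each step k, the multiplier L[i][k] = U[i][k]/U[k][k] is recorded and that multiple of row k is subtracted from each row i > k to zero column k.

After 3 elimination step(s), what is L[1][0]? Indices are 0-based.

k=0: U[0][0]=-4
  eliminate (1,0): mult=2, new row 1: (0, -3, 0, -4); set L[1][0]=2
  eliminate (2,0): mult=4, new row 2: (0, -9, 4, -14); set L[2][0]=4
  eliminate (3,0): mult=4, new row 3: (0, 3, -16, 9); set L[3][0]=4
k=1: U[1][1]=-3
  eliminate (2,1): mult=3, new row 2: (0, 0, 4, -2); set L[2][1]=3
  eliminate (3,1): mult=-1, new row 3: (0, 0, -16, 5); set L[3][1]=-1
k=2: U[2][2]=4
  eliminate (3,2): mult=-4, new row 3: (0, 0, 0, -3); set L[3][2]=-4

L[1][0] = 2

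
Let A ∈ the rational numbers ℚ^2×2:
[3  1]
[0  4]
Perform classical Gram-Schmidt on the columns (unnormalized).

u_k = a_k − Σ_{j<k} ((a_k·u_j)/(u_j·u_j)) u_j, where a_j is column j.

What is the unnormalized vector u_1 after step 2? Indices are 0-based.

u_1 = (0, 4)

Step 1: u_0 = a_0 = (3, 0).
Step 2: u_1 = a_1 − (1/3)·u_0 = (0, 4).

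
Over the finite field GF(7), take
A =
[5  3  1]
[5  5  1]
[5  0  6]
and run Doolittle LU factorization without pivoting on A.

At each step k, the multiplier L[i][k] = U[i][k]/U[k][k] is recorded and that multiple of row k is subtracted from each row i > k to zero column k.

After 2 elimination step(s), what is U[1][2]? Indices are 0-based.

U[1][2] = 0

[col 0] pivot 5
  R1 -= 1*R0 → (0, 2, 0)  (L[1][0] := 1)
  R2 -= 1*R0 → (0, 4, 5)  (L[2][0] := 1)
[col 1] pivot 2
  R2 -= 2*R1 → (0, 0, 5)  (L[2][1] := 2)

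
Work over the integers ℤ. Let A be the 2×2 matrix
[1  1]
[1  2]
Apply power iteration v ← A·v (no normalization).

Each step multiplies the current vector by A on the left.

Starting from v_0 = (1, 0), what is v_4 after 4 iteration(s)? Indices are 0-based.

v_4 = (13, 21)

v_0 = (1, 0).
v_1 = A·v_0 = (1, 1).
v_2 = A·v_1 = (2, 3).
v_3 = A·v_2 = (5, 8).
v_4 = A·v_3 = (13, 21).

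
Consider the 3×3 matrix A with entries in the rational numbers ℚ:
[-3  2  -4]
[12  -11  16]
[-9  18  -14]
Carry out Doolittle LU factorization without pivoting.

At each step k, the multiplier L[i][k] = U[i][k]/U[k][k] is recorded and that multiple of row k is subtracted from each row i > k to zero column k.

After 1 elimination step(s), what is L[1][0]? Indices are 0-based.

L[1][0] = -4

Step 1: pivot at (0,0) is -3.
  row1 ← row1 − (-4)·row0  ⇒  L[1][0]=-4, U row1=(0, -3, 0)
  row2 ← row2 − (3)·row0  ⇒  L[2][0]=3, U row2=(0, 12, -2)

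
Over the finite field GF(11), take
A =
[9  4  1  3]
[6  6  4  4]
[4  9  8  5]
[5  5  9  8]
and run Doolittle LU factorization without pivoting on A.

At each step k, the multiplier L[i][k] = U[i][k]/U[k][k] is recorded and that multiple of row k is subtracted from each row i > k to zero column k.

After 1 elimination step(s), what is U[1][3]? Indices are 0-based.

U[1][3] = 2

Step 1: pivot at (0,0) is 9.
  row1 ← row1 − (8)·row0  ⇒  L[1][0]=8, U row1=(0, 7, 7, 2)
  row2 ← row2 − (9)·row0  ⇒  L[2][0]=9, U row2=(0, 6, 10, 0)
  row3 ← row3 − (3)·row0  ⇒  L[3][0]=3, U row3=(0, 4, 6, 10)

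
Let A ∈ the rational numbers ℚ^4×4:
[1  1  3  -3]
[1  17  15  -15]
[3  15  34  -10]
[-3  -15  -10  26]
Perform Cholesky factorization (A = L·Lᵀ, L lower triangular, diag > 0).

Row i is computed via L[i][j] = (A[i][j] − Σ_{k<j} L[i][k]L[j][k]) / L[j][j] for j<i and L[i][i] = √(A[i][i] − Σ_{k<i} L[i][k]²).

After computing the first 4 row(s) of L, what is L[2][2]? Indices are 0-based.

L[2][2] = 4

Step 1: L[0][0] = √(1) = 1.
  L[1][0] = (1) / L[0][0] = 1.
Step 2: L[1][1] = √(16) = 4.
  L[2][0] = (3) / L[0][0] = 3.
  L[2][1] = (12) / L[1][1] = 3.
Step 3: L[2][2] = √(16) = 4.
  L[3][0] = (-3) / L[0][0] = -3.
  L[3][1] = (-12) / L[1][1] = -3.
  L[3][2] = (8) / L[2][2] = 2.
Step 4: L[3][3] = √(4) = 2.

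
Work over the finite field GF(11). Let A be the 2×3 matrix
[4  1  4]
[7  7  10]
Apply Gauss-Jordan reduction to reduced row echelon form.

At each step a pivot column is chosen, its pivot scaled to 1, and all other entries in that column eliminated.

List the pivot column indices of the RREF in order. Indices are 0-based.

step 1: normalize row 0 (÷4) = (1, 3, 1)
  row 1: subtract 7×row0 = (0, 8, 3)
step 2: normalize row 1 (÷8) = (0, 1, 10)
  row 0: subtract 3×row1 = (1, 0, 4)

pivot columns: 0, 1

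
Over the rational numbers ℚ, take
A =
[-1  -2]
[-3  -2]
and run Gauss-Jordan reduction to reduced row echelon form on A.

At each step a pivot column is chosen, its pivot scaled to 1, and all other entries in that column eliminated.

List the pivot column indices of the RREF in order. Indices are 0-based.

[1] R0 /= -1  ⇒  (1, 2)
     R1 -= -3·R0  ⇒  (0, 4)
[2] R1 /= 4  ⇒  (0, 1)
     R0 -= 2·R1  ⇒  (1, 0)

pivot columns: 0, 1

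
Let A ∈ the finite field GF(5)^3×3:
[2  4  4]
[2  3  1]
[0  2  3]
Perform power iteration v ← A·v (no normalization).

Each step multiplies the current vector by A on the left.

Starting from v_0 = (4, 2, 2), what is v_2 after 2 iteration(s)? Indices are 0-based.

v_0 = (4, 2, 2).
v_1 = A·v_0 = (4, 1, 0).
v_2 = A·v_1 = (2, 1, 2).

v_2 = (2, 1, 2)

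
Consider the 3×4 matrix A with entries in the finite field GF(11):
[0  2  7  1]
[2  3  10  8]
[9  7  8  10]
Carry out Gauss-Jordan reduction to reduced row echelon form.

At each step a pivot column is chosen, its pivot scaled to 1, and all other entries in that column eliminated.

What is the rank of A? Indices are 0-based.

rank = 3

pivot(0,0): swap R0↔R1
pivot(0,0)=2: scale R0 → (1, 7, 5, 4)
  clear (2,0): R2 −= (9)R0 → (0, 10, 7, 7)
pivot(1,1)=2: scale R1 → (0, 1, 9, 6)
  clear (0,1): R0 −= (7)R1 → (1, 0, 8, 6)
  clear (2,1): R2 −= (10)R1 → (0, 0, 5, 2)
pivot(2,2)=5: scale R2 → (0, 0, 1, 7)
  clear (0,2): R0 −= (8)R2 → (1, 0, 0, 5)
  clear (1,2): R1 −= (9)R2 → (0, 1, 0, 9)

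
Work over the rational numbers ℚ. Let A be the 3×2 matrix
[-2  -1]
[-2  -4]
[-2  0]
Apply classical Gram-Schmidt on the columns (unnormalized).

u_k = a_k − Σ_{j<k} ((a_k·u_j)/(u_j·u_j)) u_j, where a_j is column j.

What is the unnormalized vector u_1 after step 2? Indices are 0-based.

u_1 = (2/3, -7/3, 5/3)

Step 1: u_0 = a_0 = (-2, -2, -2).
Step 2: u_1 = a_1 − (5/6)·u_0 = (2/3, -7/3, 5/3).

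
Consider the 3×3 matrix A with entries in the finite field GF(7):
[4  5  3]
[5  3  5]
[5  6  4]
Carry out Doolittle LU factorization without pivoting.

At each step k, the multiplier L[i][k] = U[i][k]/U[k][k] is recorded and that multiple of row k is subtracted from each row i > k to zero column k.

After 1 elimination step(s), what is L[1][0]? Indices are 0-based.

L[1][0] = 3

Step 1: pivot at (0,0) is 4.
  row1 ← row1 − (3)·row0  ⇒  L[1][0]=3, U row1=(0, 2, 3)
  row2 ← row2 − (3)·row0  ⇒  L[2][0]=3, U row2=(0, 5, 2)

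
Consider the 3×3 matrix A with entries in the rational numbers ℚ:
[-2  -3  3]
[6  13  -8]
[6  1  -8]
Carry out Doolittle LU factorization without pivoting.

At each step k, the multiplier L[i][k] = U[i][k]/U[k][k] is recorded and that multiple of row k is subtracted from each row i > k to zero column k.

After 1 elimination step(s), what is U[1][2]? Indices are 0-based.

U[1][2] = 1

[col 0] pivot -2
  R1 -= -3*R0 → (0, 4, 1)  (L[1][0] := -3)
  R2 -= -3*R0 → (0, -8, 1)  (L[2][0] := -3)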